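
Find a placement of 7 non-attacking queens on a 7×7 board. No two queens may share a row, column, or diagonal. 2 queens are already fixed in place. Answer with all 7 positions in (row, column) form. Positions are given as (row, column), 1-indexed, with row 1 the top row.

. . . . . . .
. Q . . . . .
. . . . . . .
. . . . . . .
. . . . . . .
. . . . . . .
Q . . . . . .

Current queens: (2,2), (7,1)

(1,5) (2,2) (3,6) (4,3) (5,7) (6,4) (7,1)

Row 1: attacked by (2,2)→{1,2,3}; (7,1)→{1,7}. Safe: 4, 5, 6. Place at column 5.
Row 3: attacked by (1,5)→{3,5,7}; (2,2)→{1,2,3}; (7,1)→{1,5}. Safe: 4, 6. Place at column 6.
Row 4: attacked by (1,5)→{2,5}; (2,2)→{2,4}; (3,6)→{5,6,7}; (7,1)→{1,4}. Safe: 3. Place at column 3.
Row 5: attacked by (1,5)→{1,5}; (2,2)→{2,5}; (3,6)→{4,6}; (4,3)→{2,3,4}; (7,1)→{1,3}. Safe: 7. Place at column 7.
Row 6: attacked by (1,5)→{5}; (2,2)→{2,6}; (3,6)→{3,6}; (4,3)→{1,3,5}; (5,7)→{6,7}; (7,1)→{1,2}. Safe: 4. Place at column 4.
Columns [5, 2, 6, 3, 7, 4, 1], r−c [-4, 0, -3, 1, -2, 2, 6], r+c [6, 4, 9, 7, 12, 10, 8] are all distinct, so no two queens attack.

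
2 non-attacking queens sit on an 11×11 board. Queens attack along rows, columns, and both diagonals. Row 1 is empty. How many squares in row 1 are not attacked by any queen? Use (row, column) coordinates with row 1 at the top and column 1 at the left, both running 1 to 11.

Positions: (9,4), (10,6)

(9,4) attacks row 1 at column 4.
(10,6) attacks row 1 at column 6.
Attacked columns: {4, 6}. Safe: {1, 2, 3, 5, 7, 8, 9, 10, 11}.

9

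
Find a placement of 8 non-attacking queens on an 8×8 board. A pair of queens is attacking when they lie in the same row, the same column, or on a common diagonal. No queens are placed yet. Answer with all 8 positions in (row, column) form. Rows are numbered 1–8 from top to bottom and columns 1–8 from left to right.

Row 1: Safe: 1, 2, 3, 4, 5, 6, 7, 8. Place at column 3.
Row 2: attacked by (1,3)→{2,3,4}. Safe: 1, 5, 6, 7, 8. Place at column 1.
Row 3: attacked by (1,3)→{1,3,5}; (2,1)→{1,2}. Safe: 4, 6, 7, 8. Place at column 7.
Row 4: attacked by (1,3)→{3,6}; (2,1)→{1,3}; (3,7)→{6,7,8}. Safe: 2, 4, 5. Place at column 5.
Row 5: attacked by (1,3)→{3,7}; (2,1)→{1,4}; (3,7)→{5,7}; (4,5)→{4,5,6}. Safe: 2, 8. Place at column 8.
Row 6: attacked by (1,3)→{3,8}; (2,1)→{1,5}; (3,7)→{4,7}; (4,5)→{3,5,7}; (5,8)→{7,8}. Safe: 2, 6. Place at column 2.
Row 7: attacked by (1,3)→{3}; (2,1)→{1,6}; (3,7)→{3,7}; (4,5)→{2,5,8}; (5,8)→{6,8}; (6,2)→{1,2,3}. Safe: 4. Place at column 4.
Row 8: attacked by (1,3)→{3}; (2,1)→{1,7}; (3,7)→{2,7}; (4,5)→{1,5}; (5,8)→{5,8}; (6,2)→{2,4}; (7,4)→{3,4,5}. Safe: 6. Place at column 6.
Columns [3, 1, 7, 5, 8, 2, 4, 6], r−c [-2, 1, -4, -1, -3, 4, 3, 2], r+c [4, 3, 10, 9, 13, 8, 11, 14] are all distinct, so no two queens attack.

(1,3) (2,1) (3,7) (4,5) (5,8) (6,2) (7,4) (8,6)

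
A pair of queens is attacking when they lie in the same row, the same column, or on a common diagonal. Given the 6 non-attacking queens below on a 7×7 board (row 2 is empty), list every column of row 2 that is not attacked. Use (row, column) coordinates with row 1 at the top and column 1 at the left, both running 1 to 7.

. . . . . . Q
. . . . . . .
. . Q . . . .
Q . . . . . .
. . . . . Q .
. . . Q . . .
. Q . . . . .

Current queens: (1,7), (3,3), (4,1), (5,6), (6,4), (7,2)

(1,7) attacks row 2 at column 7 and diagonals 6.
(3,3) attacks row 2 at column 3 and diagonals 2, 4.
(4,1) attacks row 2 at column 1 and diagonals 3.
(5,6) attacks row 2 at column 6 and diagonals 3.
(6,4) attacks row 2 at column 4.
(7,2) attacks row 2 at column 2 and diagonals 7.
Attacked columns: {1, 2, 3, 4, 6, 7}. Safe: {5}.

columns 5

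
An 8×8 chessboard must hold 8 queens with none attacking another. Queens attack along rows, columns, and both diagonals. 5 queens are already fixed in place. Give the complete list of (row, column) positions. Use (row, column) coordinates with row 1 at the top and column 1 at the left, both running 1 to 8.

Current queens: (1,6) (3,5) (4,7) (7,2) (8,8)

(1,6) (2,3) (3,5) (4,7) (5,1) (6,4) (7,2) (8,8)

Row 2: attacked by (1,6)→{5,6,7}; (3,5)→{4,5,6}; (4,7)→{5,7}; (7,2)→{2,7}; (8,8)→{2,8}. Safe: 1, 3. Place at column 3.
Row 5: attacked by (1,6)→{2,6}; (2,3)→{3,6}; (3,5)→{3,5,7}; (4,7)→{6,7,8}; (7,2)→{2,4}; (8,8)→{5,8}. Safe: 1. Place at column 1.
Row 6: attacked by (1,6)→{1,6}; (2,3)→{3,7}; (3,5)→{2,5,8}; (4,7)→{5,7}; (5,1)→{1,2}; (7,2)→{1,2,3}; (8,8)→{6,8}. Safe: 4. Place at column 4.
Columns [6, 3, 5, 7, 1, 4, 2, 8], r−c [-5, -1, -2, -3, 4, 2, 5, 0], r+c [7, 5, 8, 11, 6, 10, 9, 16] are all distinct, so no two queens attack.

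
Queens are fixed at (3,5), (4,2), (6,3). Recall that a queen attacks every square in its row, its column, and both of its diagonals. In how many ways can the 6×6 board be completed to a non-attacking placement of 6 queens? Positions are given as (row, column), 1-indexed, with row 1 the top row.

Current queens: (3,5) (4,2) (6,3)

1

Branch on row 1: col 1 → 0; col 4 → 1; col 6 → 0.
Sum: 0 + 1 + 0 = 1.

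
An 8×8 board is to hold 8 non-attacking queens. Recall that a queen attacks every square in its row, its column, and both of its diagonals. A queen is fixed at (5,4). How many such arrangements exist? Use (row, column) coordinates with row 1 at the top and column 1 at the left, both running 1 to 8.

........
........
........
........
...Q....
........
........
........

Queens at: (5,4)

Branch on row 1: col 1 → 0; col 2 → 1; col 3 → 3; col 5 → 1; col 6 → 3; col 7 → 0.
Sum: 0 + 1 + 3 + 1 + 3 + 0 = 8.

8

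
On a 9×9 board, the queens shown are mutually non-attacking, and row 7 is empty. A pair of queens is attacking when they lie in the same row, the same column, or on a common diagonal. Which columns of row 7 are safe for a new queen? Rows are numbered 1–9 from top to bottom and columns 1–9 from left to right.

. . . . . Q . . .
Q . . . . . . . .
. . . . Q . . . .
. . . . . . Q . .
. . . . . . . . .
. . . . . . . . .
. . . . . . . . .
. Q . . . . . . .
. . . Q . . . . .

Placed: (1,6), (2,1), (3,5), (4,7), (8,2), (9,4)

(1,6) attacks row 7 at column 6.
(2,1) attacks row 7 at column 1 and diagonals 6.
(3,5) attacks row 7 at column 5 and diagonals 1, 9.
(4,7) attacks row 7 at column 7 and diagonals 4.
(8,2) attacks row 7 at column 2 and diagonals 1, 3.
(9,4) attacks row 7 at column 4 and diagonals 2, 6.
Attacked columns: {1, 2, 3, 4, 5, 6, 7, 9}. Safe: {8}.

columns 8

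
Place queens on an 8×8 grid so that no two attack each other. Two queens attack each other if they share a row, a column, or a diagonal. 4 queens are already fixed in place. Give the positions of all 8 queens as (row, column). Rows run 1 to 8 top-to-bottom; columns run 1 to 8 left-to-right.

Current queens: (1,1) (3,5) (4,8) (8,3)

(1,1) (2,7) (3,5) (4,8) (5,2) (6,4) (7,6) (8,3)

Row 2: attacked by (1,1)→{1,2}; (3,5)→{4,5,6}; (4,8)→{6,8}; (8,3)→{3}. Safe: 7. Place at column 7.
Row 5: attacked by (1,1)→{1,5}; (2,7)→{4,7}; (3,5)→{3,5,7}; (4,8)→{7,8}; (8,3)→{3,6}. Safe: 2. Place at column 2.
Row 6: attacked by (1,1)→{1,6}; (2,7)→{3,7}; (3,5)→{2,5,8}; (4,8)→{6,8}; (5,2)→{1,2,3}; (8,3)→{1,3,5}. Safe: 4. Place at column 4.
Row 7: attacked by (1,1)→{1,7}; (2,7)→{2,7}; (3,5)→{1,5}; (4,8)→{5,8}; (5,2)→{2,4}; (6,4)→{3,4,5}; (8,3)→{2,3,4}. Safe: 6. Place at column 6.
Columns [1, 7, 5, 8, 2, 4, 6, 3], r−c [0, -5, -2, -4, 3, 2, 1, 5], r+c [2, 9, 8, 12, 7, 10, 13, 11] are all distinct, so no two queens attack.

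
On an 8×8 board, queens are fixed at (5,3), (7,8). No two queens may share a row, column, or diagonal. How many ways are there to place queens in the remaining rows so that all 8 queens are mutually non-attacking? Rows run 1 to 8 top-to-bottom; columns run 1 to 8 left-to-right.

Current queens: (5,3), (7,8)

2

Branch on row 1: col 1 → 0; col 4 → 0; col 5 → 1; col 6 → 1.
Sum: 0 + 0 + 1 + 1 = 2.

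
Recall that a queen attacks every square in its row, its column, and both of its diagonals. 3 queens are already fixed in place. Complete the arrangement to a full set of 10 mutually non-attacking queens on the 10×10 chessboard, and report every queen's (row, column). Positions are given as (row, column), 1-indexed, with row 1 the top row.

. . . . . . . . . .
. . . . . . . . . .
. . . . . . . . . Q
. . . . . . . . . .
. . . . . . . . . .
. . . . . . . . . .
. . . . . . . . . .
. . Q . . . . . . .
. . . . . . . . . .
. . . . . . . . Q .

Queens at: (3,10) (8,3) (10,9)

(1,2) (2,5) (3,10) (4,8) (5,1) (6,4) (7,7) (8,3) (9,6) (10,9)

Row 1: attacked by (3,10)→{8,10}; (8,3)→{3,10}; (10,9)→{9}. Safe: 1, 2, 4, 5, 6, 7. Place at column 2.
Row 2: attacked by (1,2)→{1,2,3}; (3,10)→{9,10}; (8,3)→{3,9}; (10,9)→{1,9}. Safe: 4, 5, 6, 7, 8. Place at column 5.
Row 4: attacked by (1,2)→{2,5}; (2,5)→{3,5,7}; (3,10)→{9,10}; (8,3)→{3,7}; (10,9)→{3,9}. Safe: 1, 4, 6, 8. Place at column 8.
Row 5: attacked by (1,2)→{2,6}; (2,5)→{2,5,8}; (3,10)→{8,10}; (4,8)→{7,8,9}; (8,3)→{3,6}; (10,9)→{4,9}. Safe: 1. Place at column 1.
Row 6: attacked by (1,2)→{2,7}; (2,5)→{1,5,9}; (3,10)→{7,10}; (4,8)→{6,8,10}; (5,1)→{1,2}; (8,3)→{1,3,5}; (10,9)→{5,9}. Safe: 4. Place at column 4.
Row 7: attacked by (1,2)→{2,8}; (2,5)→{5,10}; (3,10)→{6,10}; (4,8)→{5,8}; (5,1)→{1,3}; (6,4)→{3,4,5}; (8,3)→{2,3,4}; (10,9)→{6,9}. Safe: 7. Place at column 7.
Row 9: attacked by (1,2)→{2,10}; (2,5)→{5}; (3,10)→{4,10}; (4,8)→{3,8}; (5,1)→{1,5}; (6,4)→{1,4,7}; (7,7)→{5,7,9}; (8,3)→{2,3,4}; (10,9)→{8,9,10}. Safe: 6. Place at column 6.
Columns [2, 5, 10, 8, 1, 4, 7, 3, 6, 9], r−c [-1, -3, -7, -4, 4, 2, 0, 5, 3, 1], r+c [3, 7, 13, 12, 6, 10, 14, 11, 15, 19] are all distinct, so no two queens attack.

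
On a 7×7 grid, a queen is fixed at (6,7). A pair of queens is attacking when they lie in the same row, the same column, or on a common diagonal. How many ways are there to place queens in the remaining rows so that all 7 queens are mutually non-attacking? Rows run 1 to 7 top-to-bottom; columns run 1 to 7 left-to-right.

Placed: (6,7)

7

Branch on row 1: col 1 → 1; col 3 → 2; col 4 → 2; col 5 → 1; col 6 → 1.
Sum: 1 + 2 + 2 + 1 + 1 = 7.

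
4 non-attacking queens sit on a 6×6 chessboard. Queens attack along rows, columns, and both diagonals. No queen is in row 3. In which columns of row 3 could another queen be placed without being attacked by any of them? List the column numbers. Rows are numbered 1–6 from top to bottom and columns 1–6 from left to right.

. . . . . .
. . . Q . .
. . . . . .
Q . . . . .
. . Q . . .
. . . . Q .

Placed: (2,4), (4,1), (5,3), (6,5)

(2,4) attacks row 3 at column 4 and diagonals 3, 5.
(4,1) attacks row 3 at column 1 and diagonals 2.
(5,3) attacks row 3 at column 3 and diagonals 1, 5.
(6,5) attacks row 3 at column 5 and diagonals 2.
Attacked columns: {1, 2, 3, 4, 5}. Safe: {6}.

columns 6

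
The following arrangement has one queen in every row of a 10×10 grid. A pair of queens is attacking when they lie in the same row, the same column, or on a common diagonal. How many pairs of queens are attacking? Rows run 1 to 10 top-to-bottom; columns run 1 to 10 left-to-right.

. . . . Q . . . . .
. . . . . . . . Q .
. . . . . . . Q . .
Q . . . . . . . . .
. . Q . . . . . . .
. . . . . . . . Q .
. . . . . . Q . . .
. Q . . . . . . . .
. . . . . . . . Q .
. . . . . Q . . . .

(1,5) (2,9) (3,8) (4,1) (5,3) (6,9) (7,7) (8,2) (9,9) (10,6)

5

Same column: (2,9)–(6,9) (column 9); (2,9)–(9,9) (column 9); (6,9)–(9,9) (column 9).
Same diagonal: (2,9)–(3,8) (|2−3| = |9−8| = 1); (7,7)–(9,9) (|7−9| = |7−9| = 2).
Total attacking pairs: 5.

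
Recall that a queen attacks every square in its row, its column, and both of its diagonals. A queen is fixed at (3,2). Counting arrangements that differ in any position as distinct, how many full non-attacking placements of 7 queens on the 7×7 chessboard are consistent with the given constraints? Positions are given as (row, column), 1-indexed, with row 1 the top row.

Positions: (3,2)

6

Branch on row 1: col 1 → 1; col 3 → 2; col 5 → 2; col 6 → 1; col 7 → 0.
Sum: 1 + 2 + 2 + 1 + 0 = 6.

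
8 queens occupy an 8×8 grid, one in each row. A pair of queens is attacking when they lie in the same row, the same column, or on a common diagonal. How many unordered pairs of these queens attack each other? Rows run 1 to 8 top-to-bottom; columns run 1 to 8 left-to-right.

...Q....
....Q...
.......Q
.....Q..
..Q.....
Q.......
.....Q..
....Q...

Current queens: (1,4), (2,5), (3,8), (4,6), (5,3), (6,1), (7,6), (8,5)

5

Same column: (2,5)–(8,5) (column 5); (4,6)–(7,6) (column 6).
Same diagonal: (1,4)–(2,5) (|1−2| = |4−5| = 1); (2,5)–(6,1) (|2−6| = |5−1| = 4); (7,6)–(8,5) (|7−8| = |6−5| = 1).
Total attacking pairs: 5.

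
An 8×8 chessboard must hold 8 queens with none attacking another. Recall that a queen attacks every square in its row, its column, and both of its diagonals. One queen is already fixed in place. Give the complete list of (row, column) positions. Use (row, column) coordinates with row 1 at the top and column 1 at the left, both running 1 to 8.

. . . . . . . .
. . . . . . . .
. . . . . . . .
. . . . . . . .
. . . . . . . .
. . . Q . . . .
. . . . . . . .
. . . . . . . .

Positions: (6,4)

(1,2) (2,7) (3,5) (4,8) (5,1) (6,4) (7,6) (8,3)

Row 1: attacked by (6,4)→{4}. Safe: 1, 2, 3, 5, 6, 7, 8. Place at column 2.
Row 2: attacked by (1,2)→{1,2,3}; (6,4)→{4,8}. Safe: 5, 6, 7. Place at column 7.
Row 3: attacked by (1,2)→{2,4}; (2,7)→{6,7,8}; (6,4)→{1,4,7}. Safe: 3, 5. Place at column 5.
Row 4: attacked by (1,2)→{2,5}; (2,7)→{5,7}; (3,5)→{4,5,6}; (6,4)→{2,4,6}. Safe: 1, 3, 8. Place at column 8.
Row 5: attacked by (1,2)→{2,6}; (2,7)→{4,7}; (3,5)→{3,5,7}; (4,8)→{7,8}; (6,4)→{3,4,5}. Safe: 1. Place at column 1.
Row 7: attacked by (1,2)→{2,8}; (2,7)→{2,7}; (3,5)→{1,5}; (4,8)→{5,8}; (5,1)→{1,3}; (6,4)→{3,4,5}. Safe: 6. Place at column 6.
Row 8: attacked by (1,2)→{2}; (2,7)→{1,7}; (3,5)→{5}; (4,8)→{4,8}; (5,1)→{1,4}; (6,4)→{2,4,6}; (7,6)→{5,6,7}. Safe: 3. Place at column 3.
Columns [2, 7, 5, 8, 1, 4, 6, 3], r−c [-1, -5, -2, -4, 4, 2, 1, 5], r+c [3, 9, 8, 12, 6, 10, 13, 11] are all distinct, so no two queens attack.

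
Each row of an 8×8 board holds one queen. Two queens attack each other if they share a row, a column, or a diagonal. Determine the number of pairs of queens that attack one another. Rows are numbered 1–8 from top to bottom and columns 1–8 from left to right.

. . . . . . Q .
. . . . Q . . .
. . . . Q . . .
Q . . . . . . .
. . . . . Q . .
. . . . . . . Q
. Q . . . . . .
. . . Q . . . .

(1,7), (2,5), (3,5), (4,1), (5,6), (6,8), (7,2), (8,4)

Same column: (2,5)–(3,5) (column 5).
Same diagonal: (1,7)–(3,5) (|1−3| = |7−5| = 2); (3,5)–(6,8) (|3−6| = |5−8| = 3).
Total attacking pairs: 3.

3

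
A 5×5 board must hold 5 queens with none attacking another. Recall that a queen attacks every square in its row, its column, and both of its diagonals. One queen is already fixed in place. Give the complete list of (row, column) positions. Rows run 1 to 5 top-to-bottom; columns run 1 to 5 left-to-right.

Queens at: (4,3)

Row 1: attacked by (4,3)→{3}. Safe: 1, 2, 4, 5. Place at column 2.
Row 2: attacked by (1,2)→{1,2,3}; (4,3)→{1,3,5}. Safe: 4. Place at column 4.
Row 3: attacked by (1,2)→{2,4}; (2,4)→{3,4,5}; (4,3)→{2,3,4}. Safe: 1. Place at column 1.
Row 5: attacked by (1,2)→{2}; (2,4)→{1,4}; (3,1)→{1,3}; (4,3)→{2,3,4}. Safe: 5. Place at column 5.
Columns [2, 4, 1, 3, 5], r−c [-1, -2, 2, 1, 0], r+c [3, 6, 4, 7, 10] are all distinct, so no two queens attack.

(1,2) (2,4) (3,1) (4,3) (5,5)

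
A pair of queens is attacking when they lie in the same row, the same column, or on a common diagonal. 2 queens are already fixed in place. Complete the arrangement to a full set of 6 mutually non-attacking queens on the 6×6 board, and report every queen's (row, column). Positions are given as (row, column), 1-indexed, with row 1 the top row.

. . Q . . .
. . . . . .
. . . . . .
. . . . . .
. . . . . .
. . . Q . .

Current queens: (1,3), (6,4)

(1,3) (2,6) (3,2) (4,5) (5,1) (6,4)

Row 2: attacked by (1,3)→{2,3,4}; (6,4)→{4}. Safe: 1, 5, 6. Place at column 6.
Row 3: attacked by (1,3)→{1,3,5}; (2,6)→{5,6}; (6,4)→{1,4}. Safe: 2. Place at column 2.
Row 4: attacked by (1,3)→{3,6}; (2,6)→{4,6}; (3,2)→{1,2,3}; (6,4)→{2,4,6}. Safe: 5. Place at column 5.
Row 5: attacked by (1,3)→{3}; (2,6)→{3,6}; (3,2)→{2,4}; (4,5)→{4,5,6}; (6,4)→{3,4,5}. Safe: 1. Place at column 1.
Columns [3, 6, 2, 5, 1, 4], r−c [-2, -4, 1, -1, 4, 2], r+c [4, 8, 5, 9, 6, 10] are all distinct, so no two queens attack.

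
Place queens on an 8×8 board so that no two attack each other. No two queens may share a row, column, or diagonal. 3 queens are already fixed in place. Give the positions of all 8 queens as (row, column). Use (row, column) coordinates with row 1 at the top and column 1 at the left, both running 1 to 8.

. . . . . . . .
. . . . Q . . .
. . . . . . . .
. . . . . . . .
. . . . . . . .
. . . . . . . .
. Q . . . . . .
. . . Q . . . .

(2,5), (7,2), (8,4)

Row 1: attacked by (2,5)→{4,5,6}; (7,2)→{2,8}; (8,4)→{4}. Safe: 1, 3, 7. Place at column 1.
Row 3: attacked by (1,1)→{1,3}; (2,5)→{4,5,6}; (7,2)→{2,6}; (8,4)→{4}. Safe: 7, 8. Place at column 8.
Row 4: attacked by (1,1)→{1,4}; (2,5)→{3,5,7}; (3,8)→{7,8}; (7,2)→{2,5}; (8,4)→{4,8}. Safe: 6. Place at column 6.
Row 5: attacked by (1,1)→{1,5}; (2,5)→{2,5,8}; (3,8)→{6,8}; (4,6)→{5,6,7}; (7,2)→{2,4}; (8,4)→{1,4,7}. Safe: 3. Place at column 3.
Row 6: attacked by (1,1)→{1,6}; (2,5)→{1,5}; (3,8)→{5,8}; (4,6)→{4,6,8}; (5,3)→{2,3,4}; (7,2)→{1,2,3}; (8,4)→{2,4,6}. Safe: 7. Place at column 7.
Columns [1, 5, 8, 6, 3, 7, 2, 4], r−c [0, -3, -5, -2, 2, -1, 5, 4], r+c [2, 7, 11, 10, 8, 13, 9, 12] are all distinct, so no two queens attack.

(1,1) (2,5) (3,8) (4,6) (5,3) (6,7) (7,2) (8,4)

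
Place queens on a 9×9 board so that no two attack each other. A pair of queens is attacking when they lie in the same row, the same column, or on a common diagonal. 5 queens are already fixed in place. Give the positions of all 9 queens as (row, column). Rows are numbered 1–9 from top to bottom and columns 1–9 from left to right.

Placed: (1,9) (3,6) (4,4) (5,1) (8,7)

Row 2: attacked by (1,9)→{8,9}; (3,6)→{5,6,7}; (4,4)→{2,4,6}; (5,1)→{1,4}; (8,7)→{1,7}. Safe: 3. Place at column 3.
Row 6: attacked by (1,9)→{4,9}; (2,3)→{3,7}; (3,6)→{3,6,9}; (4,4)→{2,4,6}; (5,1)→{1,2}; (8,7)→{5,7,9}. Safe: 8. Place at column 8.
Row 7: attacked by (1,9)→{3,9}; (2,3)→{3,8}; (3,6)→{2,6}; (4,4)→{1,4,7}; (5,1)→{1,3}; (6,8)→{7,8,9}; (8,7)→{6,7,8}. Safe: 5. Place at column 5.
Row 9: attacked by (1,9)→{1,9}; (2,3)→{3}; (3,6)→{6}; (4,4)→{4,9}; (5,1)→{1,5}; (6,8)→{5,8}; (7,5)→{3,5,7}; (8,7)→{6,7,8}. Safe: 2. Place at column 2.
Columns [9, 3, 6, 4, 1, 8, 5, 7, 2], r−c [-8, -1, -3, 0, 4, -2, 2, 1, 7], r+c [10, 5, 9, 8, 6, 14, 12, 15, 11] are all distinct, so no two queens attack.

(1,9) (2,3) (3,6) (4,4) (5,1) (6,8) (7,5) (8,7) (9,2)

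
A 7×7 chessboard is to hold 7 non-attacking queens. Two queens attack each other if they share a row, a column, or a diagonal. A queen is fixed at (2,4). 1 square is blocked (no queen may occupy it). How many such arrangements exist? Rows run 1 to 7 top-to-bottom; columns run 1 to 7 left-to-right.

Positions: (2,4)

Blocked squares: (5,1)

Branch on row 1: col 1 → 1; col 2 → 2; col 6 → 2; col 7 → 1.
Sum: 1 + 2 + 2 + 1 = 6.

6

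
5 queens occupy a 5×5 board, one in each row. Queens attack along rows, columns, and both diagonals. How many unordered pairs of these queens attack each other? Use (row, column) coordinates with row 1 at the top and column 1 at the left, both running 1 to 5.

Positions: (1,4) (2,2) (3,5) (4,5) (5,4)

Same column: (1,4)–(5,4) (column 4); (3,5)–(4,5) (column 5).
Same diagonal: (4,5)–(5,4) (|4−5| = |5−4| = 1).
Total attacking pairs: 3.

3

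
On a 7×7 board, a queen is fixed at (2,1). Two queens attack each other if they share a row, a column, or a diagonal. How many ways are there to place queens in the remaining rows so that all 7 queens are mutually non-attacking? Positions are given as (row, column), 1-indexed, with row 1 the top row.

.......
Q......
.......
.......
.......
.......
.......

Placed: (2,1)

Branch on row 1: col 3 → 2; col 4 → 2; col 5 → 2; col 6 → 1; col 7 → 0.
Sum: 2 + 2 + 2 + 1 + 0 = 7.

7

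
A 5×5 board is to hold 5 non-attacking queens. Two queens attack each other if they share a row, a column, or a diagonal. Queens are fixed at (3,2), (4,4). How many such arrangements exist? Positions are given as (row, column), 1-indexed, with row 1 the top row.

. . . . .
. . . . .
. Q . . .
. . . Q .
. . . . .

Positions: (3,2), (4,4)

1

Branch on row 1: col 3 → 1; col 5 → 0.
Sum: 1 + 0 = 1.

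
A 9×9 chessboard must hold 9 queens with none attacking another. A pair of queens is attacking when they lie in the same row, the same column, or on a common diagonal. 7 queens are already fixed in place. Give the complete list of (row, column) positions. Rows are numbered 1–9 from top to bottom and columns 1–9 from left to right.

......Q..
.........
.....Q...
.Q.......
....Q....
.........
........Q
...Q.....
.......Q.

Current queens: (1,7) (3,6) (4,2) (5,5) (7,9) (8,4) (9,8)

Row 2: attacked by (1,7)→{6,7,8}; (3,6)→{5,6,7}; (4,2)→{2,4}; (5,5)→{2,5,8}; (7,9)→{4,9}; (8,4)→{4}; (9,8)→{1,8}. Safe: 3. Place at column 3.
Row 6: attacked by (1,7)→{2,7}; (2,3)→{3,7}; (3,6)→{3,6,9}; (4,2)→{2,4}; (5,5)→{4,5,6}; (7,9)→{8,9}; (8,4)→{2,4,6}; (9,8)→{5,8}. Safe: 1. Place at column 1.
Columns [7, 3, 6, 2, 5, 1, 9, 4, 8], r−c [-6, -1, -3, 2, 0, 5, -2, 4, 1], r+c [8, 5, 9, 6, 10, 7, 16, 12, 17] are all distinct, so no two queens attack.

(1,7) (2,3) (3,6) (4,2) (5,5) (6,1) (7,9) (8,4) (9,8)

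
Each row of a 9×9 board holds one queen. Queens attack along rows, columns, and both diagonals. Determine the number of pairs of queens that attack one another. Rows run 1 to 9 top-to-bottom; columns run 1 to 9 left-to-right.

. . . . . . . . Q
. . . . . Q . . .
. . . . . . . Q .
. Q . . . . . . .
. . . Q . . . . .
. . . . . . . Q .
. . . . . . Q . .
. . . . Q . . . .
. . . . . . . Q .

5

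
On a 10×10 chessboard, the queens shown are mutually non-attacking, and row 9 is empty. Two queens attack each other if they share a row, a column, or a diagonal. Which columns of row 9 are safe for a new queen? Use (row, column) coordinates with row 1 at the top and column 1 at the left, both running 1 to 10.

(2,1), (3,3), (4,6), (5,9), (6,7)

columns 2

(2,1) attacks row 9 at column 1 and diagonals 8.
(3,3) attacks row 9 at column 3 and diagonals 9.
(4,6) attacks row 9 at column 6 and diagonals 1.
(5,9) attacks row 9 at column 9 and diagonals 5.
(6,7) attacks row 9 at column 7 and diagonals 4, 10.
Attacked columns: {1, 3, 4, 5, 6, 7, 8, 9, 10}. Safe: {2}.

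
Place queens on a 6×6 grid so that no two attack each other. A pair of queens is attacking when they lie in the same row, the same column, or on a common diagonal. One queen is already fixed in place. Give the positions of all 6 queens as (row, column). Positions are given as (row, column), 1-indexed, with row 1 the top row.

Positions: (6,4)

Row 1: attacked by (6,4)→{4}. Safe: 1, 2, 3, 5, 6. Place at column 3.
Row 2: attacked by (1,3)→{2,3,4}; (6,4)→{4}. Safe: 1, 5, 6. Place at column 6.
Row 3: attacked by (1,3)→{1,3,5}; (2,6)→{5,6}; (6,4)→{1,4}. Safe: 2. Place at column 2.
Row 4: attacked by (1,3)→{3,6}; (2,6)→{4,6}; (3,2)→{1,2,3}; (6,4)→{2,4,6}. Safe: 5. Place at column 5.
Row 5: attacked by (1,3)→{3}; (2,6)→{3,6}; (3,2)→{2,4}; (4,5)→{4,5,6}; (6,4)→{3,4,5}. Safe: 1. Place at column 1.
Columns [3, 6, 2, 5, 1, 4], r−c [-2, -4, 1, -1, 4, 2], r+c [4, 8, 5, 9, 6, 10] are all distinct, so no two queens attack.

(1,3) (2,6) (3,2) (4,5) (5,1) (6,4)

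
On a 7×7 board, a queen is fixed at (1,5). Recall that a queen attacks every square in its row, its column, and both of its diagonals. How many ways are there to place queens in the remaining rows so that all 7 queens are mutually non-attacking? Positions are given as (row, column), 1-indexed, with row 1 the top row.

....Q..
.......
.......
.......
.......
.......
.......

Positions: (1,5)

6

Branch on row 2: col 1 → 2; col 2 → 1; col 3 → 1; col 7 → 2.
Sum: 2 + 1 + 1 + 2 = 6.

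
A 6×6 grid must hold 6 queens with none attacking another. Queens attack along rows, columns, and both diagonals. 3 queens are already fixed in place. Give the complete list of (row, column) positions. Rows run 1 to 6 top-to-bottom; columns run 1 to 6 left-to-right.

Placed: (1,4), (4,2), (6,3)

Row 2: attacked by (1,4)→{3,4,5}; (4,2)→{2,4}; (6,3)→{3}. Safe: 1, 6. Place at column 1.
Row 3: attacked by (1,4)→{2,4,6}; (2,1)→{1,2}; (4,2)→{1,2,3}; (6,3)→{3,6}. Safe: 5. Place at column 5.
Row 5: attacked by (1,4)→{4}; (2,1)→{1,4}; (3,5)→{3,5}; (4,2)→{1,2,3}; (6,3)→{2,3,4}. Safe: 6. Place at column 6.
Columns [4, 1, 5, 2, 6, 3], r−c [-3, 1, -2, 2, -1, 3], r+c [5, 3, 8, 6, 11, 9] are all distinct, so no two queens attack.

(1,4) (2,1) (3,5) (4,2) (5,6) (6,3)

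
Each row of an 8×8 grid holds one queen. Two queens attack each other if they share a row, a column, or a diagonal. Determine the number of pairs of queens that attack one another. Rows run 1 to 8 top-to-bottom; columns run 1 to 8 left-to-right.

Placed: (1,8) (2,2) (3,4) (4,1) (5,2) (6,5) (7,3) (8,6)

3

Same column: (2,2)–(5,2) (column 2).
Same diagonal: (3,4)–(5,2) (|3−5| = |4−2| = 2); (4,1)–(5,2) (|4−5| = |1−2| = 1).
Total attacking pairs: 3.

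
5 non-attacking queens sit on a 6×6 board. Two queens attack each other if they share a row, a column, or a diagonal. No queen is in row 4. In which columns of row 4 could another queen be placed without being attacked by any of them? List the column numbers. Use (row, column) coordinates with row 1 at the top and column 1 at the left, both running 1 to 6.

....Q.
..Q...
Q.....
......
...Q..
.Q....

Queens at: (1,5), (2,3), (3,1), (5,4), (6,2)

columns 6

(1,5) attacks row 4 at column 5 and diagonals 2.
(2,3) attacks row 4 at column 3 and diagonals 1, 5.
(3,1) attacks row 4 at column 1 and diagonals 2.
(5,4) attacks row 4 at column 4 and diagonals 3, 5.
(6,2) attacks row 4 at column 2 and diagonals 4.
Attacked columns: {1, 2, 3, 4, 5}. Safe: {6}.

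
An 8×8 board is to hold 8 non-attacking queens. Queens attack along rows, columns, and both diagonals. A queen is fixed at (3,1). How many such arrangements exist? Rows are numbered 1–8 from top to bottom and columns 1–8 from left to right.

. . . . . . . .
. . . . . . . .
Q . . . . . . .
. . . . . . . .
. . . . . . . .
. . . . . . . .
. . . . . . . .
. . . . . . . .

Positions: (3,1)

16

Branch on row 1: col 2 → 1; col 4 → 4; col 5 → 4; col 6 → 4; col 7 → 1; col 8 → 2.
Sum: 1 + 4 + 4 + 4 + 1 + 2 = 16.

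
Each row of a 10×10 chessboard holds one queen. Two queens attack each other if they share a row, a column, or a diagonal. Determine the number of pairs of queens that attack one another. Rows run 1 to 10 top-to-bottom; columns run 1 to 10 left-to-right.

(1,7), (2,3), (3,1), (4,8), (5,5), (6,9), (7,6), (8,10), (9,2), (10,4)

0

All columns are distinct and no two queens satisfy |Δrow| = |Δcol|, so no pair attacks.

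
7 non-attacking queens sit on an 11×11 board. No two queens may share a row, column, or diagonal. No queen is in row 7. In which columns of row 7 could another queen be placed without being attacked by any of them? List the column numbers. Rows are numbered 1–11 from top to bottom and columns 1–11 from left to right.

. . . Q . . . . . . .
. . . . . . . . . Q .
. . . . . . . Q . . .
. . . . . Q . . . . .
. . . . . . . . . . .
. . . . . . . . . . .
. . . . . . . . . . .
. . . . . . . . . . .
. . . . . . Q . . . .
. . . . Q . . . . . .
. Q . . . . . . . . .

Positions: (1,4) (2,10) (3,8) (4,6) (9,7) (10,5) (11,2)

(1,4) attacks row 7 at column 4 and diagonals 10.
(2,10) attacks row 7 at column 10 and diagonals 5.
(3,8) attacks row 7 at column 8 and diagonals 4.
(4,6) attacks row 7 at column 6 and diagonals 3, 9.
(9,7) attacks row 7 at column 7 and diagonals 5, 9.
(10,5) attacks row 7 at column 5 and diagonals 2, 8.
(11,2) attacks row 7 at column 2 and diagonals 6.
Attacked columns: {2, 3, 4, 5, 6, 7, 8, 9, 10}. Safe: {1, 11}.

columns 1, 11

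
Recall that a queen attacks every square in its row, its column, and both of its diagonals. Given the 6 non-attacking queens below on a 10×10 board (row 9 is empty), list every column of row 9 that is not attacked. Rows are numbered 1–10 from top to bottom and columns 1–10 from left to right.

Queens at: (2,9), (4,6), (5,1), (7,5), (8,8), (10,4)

columns 10

(2,9) attacks row 9 at column 9 and diagonals 2.
(4,6) attacks row 9 at column 6 and diagonals 1.
(5,1) attacks row 9 at column 1 and diagonals 5.
(7,5) attacks row 9 at column 5 and diagonals 3, 7.
(8,8) attacks row 9 at column 8 and diagonals 7, 9.
(10,4) attacks row 9 at column 4 and diagonals 3, 5.
Attacked columns: {1, 2, 3, 4, 5, 6, 7, 8, 9}. Safe: {10}.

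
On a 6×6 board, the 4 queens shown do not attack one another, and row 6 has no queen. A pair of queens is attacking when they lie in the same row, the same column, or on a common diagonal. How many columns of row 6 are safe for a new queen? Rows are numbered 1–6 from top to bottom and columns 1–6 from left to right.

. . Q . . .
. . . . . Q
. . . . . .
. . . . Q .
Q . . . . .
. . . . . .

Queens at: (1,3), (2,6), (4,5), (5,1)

1

(1,3) attacks row 6 at column 3.
(2,6) attacks row 6 at column 6 and diagonals 2.
(4,5) attacks row 6 at column 5 and diagonals 3.
(5,1) attacks row 6 at column 1 and diagonals 2.
Attacked columns: {1, 2, 3, 5, 6}. Safe: {4}.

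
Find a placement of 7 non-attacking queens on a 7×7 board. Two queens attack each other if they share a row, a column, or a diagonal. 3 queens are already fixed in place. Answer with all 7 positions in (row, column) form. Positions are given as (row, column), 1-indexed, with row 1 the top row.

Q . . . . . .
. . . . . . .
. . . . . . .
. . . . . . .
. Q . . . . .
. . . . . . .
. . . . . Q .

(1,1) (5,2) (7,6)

(1,1) (2,3) (3,5) (4,7) (5,2) (6,4) (7,6)

Row 2: attacked by (1,1)→{1,2}; (5,2)→{2,5}; (7,6)→{1,6}. Safe: 3, 4, 7. Place at column 3.
Row 3: attacked by (1,1)→{1,3}; (2,3)→{2,3,4}; (5,2)→{2,4}; (7,6)→{2,6}. Safe: 5, 7. Place at column 5.
Row 4: attacked by (1,1)→{1,4}; (2,3)→{1,3,5}; (3,5)→{4,5,6}; (5,2)→{1,2,3}; (7,6)→{3,6}. Safe: 7. Place at column 7.
Row 6: attacked by (1,1)→{1,6}; (2,3)→{3,7}; (3,5)→{2,5}; (4,7)→{5,7}; (5,2)→{1,2,3}; (7,6)→{5,6,7}. Safe: 4. Place at column 4.
Columns [1, 3, 5, 7, 2, 4, 6], r−c [0, -1, -2, -3, 3, 2, 1], r+c [2, 5, 8, 11, 7, 10, 13] are all distinct, so no two queens attack.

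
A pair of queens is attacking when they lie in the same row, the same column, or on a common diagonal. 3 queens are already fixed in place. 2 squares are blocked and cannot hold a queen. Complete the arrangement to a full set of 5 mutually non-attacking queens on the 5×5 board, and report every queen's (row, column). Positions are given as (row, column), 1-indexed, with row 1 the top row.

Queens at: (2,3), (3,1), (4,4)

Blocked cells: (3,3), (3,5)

(1,5) (2,3) (3,1) (4,4) (5,2)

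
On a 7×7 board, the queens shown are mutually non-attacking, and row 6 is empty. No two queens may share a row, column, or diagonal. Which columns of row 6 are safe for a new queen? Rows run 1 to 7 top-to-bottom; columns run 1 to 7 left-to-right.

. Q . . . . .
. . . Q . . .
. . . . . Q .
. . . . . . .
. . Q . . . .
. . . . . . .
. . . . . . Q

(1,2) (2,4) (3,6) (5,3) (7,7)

(1,2) attacks row 6 at column 2 and diagonals 7.
(2,4) attacks row 6 at column 4.
(3,6) attacks row 6 at column 6 and diagonals 3.
(5,3) attacks row 6 at column 3 and diagonals 2, 4.
(7,7) attacks row 6 at column 7 and diagonals 6.
Attacked columns: {2, 3, 4, 6, 7}. Safe: {1, 5}.

columns 1, 5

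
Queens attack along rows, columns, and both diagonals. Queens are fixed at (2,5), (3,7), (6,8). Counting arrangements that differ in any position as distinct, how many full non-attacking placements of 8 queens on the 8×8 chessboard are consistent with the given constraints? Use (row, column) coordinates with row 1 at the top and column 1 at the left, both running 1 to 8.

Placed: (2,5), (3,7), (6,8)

2

Branch on row 1: col 1 → 0; col 2 → 2.
Sum: 0 + 2 = 2.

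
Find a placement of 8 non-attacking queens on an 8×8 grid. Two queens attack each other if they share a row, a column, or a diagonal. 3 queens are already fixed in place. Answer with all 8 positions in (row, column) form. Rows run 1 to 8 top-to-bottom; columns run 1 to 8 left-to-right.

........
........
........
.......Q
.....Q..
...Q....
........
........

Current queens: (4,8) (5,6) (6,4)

(1,7) (2,1) (3,3) (4,8) (5,6) (6,4) (7,2) (8,5)

Row 1: attacked by (4,8)→{5,8}; (5,6)→{2,6}; (6,4)→{4}. Safe: 1, 3, 7. Place at column 7.
Row 2: attacked by (1,7)→{6,7,8}; (4,8)→{6,8}; (5,6)→{3,6}; (6,4)→{4,8}. Safe: 1, 2, 5. Place at column 1.
Row 3: attacked by (1,7)→{5,7}; (2,1)→{1,2}; (4,8)→{7,8}; (5,6)→{4,6,8}; (6,4)→{1,4,7}. Safe: 3. Place at column 3.
Row 7: attacked by (1,7)→{1,7}; (2,1)→{1,6}; (3,3)→{3,7}; (4,8)→{5,8}; (5,6)→{4,6,8}; (6,4)→{3,4,5}. Safe: 2. Place at column 2.
Row 8: attacked by (1,7)→{7}; (2,1)→{1,7}; (3,3)→{3,8}; (4,8)→{4,8}; (5,6)→{3,6}; (6,4)→{2,4,6}; (7,2)→{1,2,3}. Safe: 5. Place at column 5.
Columns [7, 1, 3, 8, 6, 4, 2, 5], r−c [-6, 1, 0, -4, -1, 2, 5, 3], r+c [8, 3, 6, 12, 11, 10, 9, 13] are all distinct, so no two queens attack.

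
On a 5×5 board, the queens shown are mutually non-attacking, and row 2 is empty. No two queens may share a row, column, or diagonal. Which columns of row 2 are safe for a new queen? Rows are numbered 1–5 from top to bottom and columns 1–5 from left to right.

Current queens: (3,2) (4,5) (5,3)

(3,2) attacks row 2 at column 2 and diagonals 1, 3.
(4,5) attacks row 2 at column 5 and diagonals 3.
(5,3) attacks row 2 at column 3.
Attacked columns: {1, 2, 3, 5}. Safe: {4}.

columns 4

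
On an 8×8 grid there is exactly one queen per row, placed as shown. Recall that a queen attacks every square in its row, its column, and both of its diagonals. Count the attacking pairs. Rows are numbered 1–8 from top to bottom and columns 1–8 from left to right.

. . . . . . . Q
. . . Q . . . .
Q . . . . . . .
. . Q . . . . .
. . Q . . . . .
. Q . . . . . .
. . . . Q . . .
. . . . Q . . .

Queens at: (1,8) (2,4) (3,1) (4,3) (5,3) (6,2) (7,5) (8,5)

Same column: (4,3)–(5,3) (column 3); (7,5)–(8,5) (column 5).
Same diagonal: (3,1)–(5,3) (|3−5| = |1−3| = 2); (3,1)–(7,5) (|3−7| = |1−5| = 4); (5,3)–(6,2) (|5−6| = |3−2| = 1); (5,3)–(7,5) (|5−7| = |3−5| = 2).
Total attacking pairs: 6.

6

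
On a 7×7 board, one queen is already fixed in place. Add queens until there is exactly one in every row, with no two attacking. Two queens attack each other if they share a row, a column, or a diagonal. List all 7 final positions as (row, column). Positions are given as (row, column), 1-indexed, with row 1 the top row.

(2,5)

Row 1: attacked by (2,5)→{4,5,6}. Safe: 1, 2, 3, 7. Place at column 7.
Row 3: attacked by (1,7)→{5,7}; (2,5)→{4,5,6}. Safe: 1, 2, 3. Place at column 3.
Row 4: attacked by (1,7)→{4,7}; (2,5)→{3,5,7}; (3,3)→{2,3,4}. Safe: 1, 6. Place at column 1.
Row 5: attacked by (1,7)→{3,7}; (2,5)→{2,5}; (3,3)→{1,3,5}; (4,1)→{1,2}. Safe: 4, 6. Place at column 6.
Row 6: attacked by (1,7)→{2,7}; (2,5)→{1,5}; (3,3)→{3,6}; (4,1)→{1,3}; (5,6)→{5,6,7}. Safe: 4. Place at column 4.
Row 7: attacked by (1,7)→{1,7}; (2,5)→{5}; (3,3)→{3,7}; (4,1)→{1,4}; (5,6)→{4,6}; (6,4)→{3,4,5}. Safe: 2. Place at column 2.
Columns [7, 5, 3, 1, 6, 4, 2], r−c [-6, -3, 0, 3, -1, 2, 5], r+c [8, 7, 6, 5, 11, 10, 9] are all distinct, so no two queens attack.

(1,7) (2,5) (3,3) (4,1) (5,6) (6,4) (7,2)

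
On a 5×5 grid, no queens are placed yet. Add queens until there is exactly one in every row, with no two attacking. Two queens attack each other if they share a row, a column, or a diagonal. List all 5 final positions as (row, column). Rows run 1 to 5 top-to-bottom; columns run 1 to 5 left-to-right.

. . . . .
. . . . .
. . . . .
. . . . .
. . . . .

(1,3) (2,1) (3,4) (4,2) (5,5)

Row 1: Safe: 1, 2, 3, 4, 5. Place at column 3.
Row 2: attacked by (1,3)→{2,3,4}. Safe: 1, 5. Place at column 1.
Row 3: attacked by (1,3)→{1,3,5}; (2,1)→{1,2}. Safe: 4. Place at column 4.
Row 4: attacked by (1,3)→{3}; (2,1)→{1,3}; (3,4)→{3,4,5}. Safe: 2. Place at column 2.
Row 5: attacked by (1,3)→{3}; (2,1)→{1,4}; (3,4)→{2,4}; (4,2)→{1,2,3}. Safe: 5. Place at column 5.
Columns [3, 1, 4, 2, 5], r−c [-2, 1, -1, 2, 0], r+c [4, 3, 7, 6, 10] are all distinct, so no two queens attack.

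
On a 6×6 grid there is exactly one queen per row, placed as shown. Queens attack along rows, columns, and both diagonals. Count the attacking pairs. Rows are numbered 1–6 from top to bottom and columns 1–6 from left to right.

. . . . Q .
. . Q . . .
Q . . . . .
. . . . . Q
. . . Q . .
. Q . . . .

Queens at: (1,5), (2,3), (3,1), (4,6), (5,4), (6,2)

0

All columns are distinct and no two queens satisfy |Δrow| = |Δcol|, so no pair attacks.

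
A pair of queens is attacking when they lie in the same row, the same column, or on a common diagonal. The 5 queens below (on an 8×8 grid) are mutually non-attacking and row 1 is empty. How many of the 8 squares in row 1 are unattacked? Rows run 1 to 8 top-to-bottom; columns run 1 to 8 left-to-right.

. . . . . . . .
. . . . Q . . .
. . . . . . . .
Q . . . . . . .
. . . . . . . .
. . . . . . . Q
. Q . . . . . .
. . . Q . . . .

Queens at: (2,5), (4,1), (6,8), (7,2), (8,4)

1

(2,5) attacks row 1 at column 5 and diagonals 4, 6.
(4,1) attacks row 1 at column 1 and diagonals 4.
(6,8) attacks row 1 at column 8 and diagonals 3.
(7,2) attacks row 1 at column 2 and diagonals 8.
(8,4) attacks row 1 at column 4.
Attacked columns: {1, 2, 3, 4, 5, 6, 8}. Safe: {7}.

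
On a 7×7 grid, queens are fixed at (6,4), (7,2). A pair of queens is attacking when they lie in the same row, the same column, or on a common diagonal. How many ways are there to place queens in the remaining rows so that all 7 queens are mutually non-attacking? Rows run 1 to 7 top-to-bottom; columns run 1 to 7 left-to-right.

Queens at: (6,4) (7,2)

Branch on row 1: col 1 → 0; col 3 → 0; col 5 → 0; col 6 → 1; col 7 → 1.
Sum: 0 + 0 + 0 + 1 + 1 = 2.

2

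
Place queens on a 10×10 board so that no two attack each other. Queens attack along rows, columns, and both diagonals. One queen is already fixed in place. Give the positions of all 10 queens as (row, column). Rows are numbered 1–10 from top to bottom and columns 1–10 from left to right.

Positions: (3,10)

Row 1: attacked by (3,10)→{8,10}. Safe: 1, 2, 3, 4, 5, 6, 7, 9. Place at column 2.
Row 2: attacked by (1,2)→{1,2,3}; (3,10)→{9,10}. Safe: 4, 5, 6, 7, 8. Place at column 7.
Row 4: attacked by (1,2)→{2,5}; (2,7)→{5,7,9}; (3,10)→{9,10}. Safe: 1, 3, 4, 6, 8. Place at column 4.
Row 5: attacked by (1,2)→{2,6}; (2,7)→{4,7,10}; (3,10)→{8,10}; (4,4)→{3,4,5}. Safe: 1, 9. Place at column 1.
Row 6: attacked by (1,2)→{2,7}; (2,7)→{3,7}; (3,10)→{7,10}; (4,4)→{2,4,6}; (5,1)→{1,2}. Safe: 5, 8, 9. Place at column 8.
Row 7: attacked by (1,2)→{2,8}; (2,7)→{2,7}; (3,10)→{6,10}; (4,4)→{1,4,7}; (5,1)→{1,3}; (6,8)→{7,8,9}. Safe: 5. Place at column 5.
Row 8: attacked by (1,2)→{2,9}; (2,7)→{1,7}; (3,10)→{5,10}; (4,4)→{4,8}; (5,1)→{1,4}; (6,8)→{6,8,10}; (7,5)→{4,5,6}. Safe: 3. Place at column 3.
Row 9: attacked by (1,2)→{2,10}; (2,7)→{7}; (3,10)→{4,10}; (4,4)→{4,9}; (5,1)→{1,5}; (6,8)→{5,8}; (7,5)→{3,5,7}; (8,3)→{2,3,4}. Safe: 6. Place at column 6.
Row 10: attacked by (1,2)→{2}; (2,7)→{7}; (3,10)→{3,10}; (4,4)→{4,10}; (5,1)→{1,6}; (6,8)→{4,8}; (7,5)→{2,5,8}; (8,3)→{1,3,5}; (9,6)→{5,6,7}. Safe: 9. Place at column 9.
Columns [2, 7, 10, 4, 1, 8, 5, 3, 6, 9], r−c [-1, -5, -7, 0, 4, -2, 2, 5, 3, 1], r+c [3, 9, 13, 8, 6, 14, 12, 11, 15, 19] are all distinct, so no two queens attack.

(1,2) (2,7) (3,10) (4,4) (5,1) (6,8) (7,5) (8,3) (9,6) (10,9)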